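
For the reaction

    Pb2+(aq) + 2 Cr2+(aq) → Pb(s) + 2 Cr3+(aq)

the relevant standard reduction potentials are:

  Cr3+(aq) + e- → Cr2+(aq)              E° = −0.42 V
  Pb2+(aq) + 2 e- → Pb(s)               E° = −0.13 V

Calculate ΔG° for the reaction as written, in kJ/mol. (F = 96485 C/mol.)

−56.0 kJ/mol

In the reaction as written Pb2+(aq) is reduced, so the Pb²⁺/Pb couple is the cathode and Cr³⁺/Cr²⁺ is the anode.
E°cell = −0.13 − (−0.42) = +0.29 V; balancing electrons gives n = 2.
ΔG° = −nFE°cell = −(2)(96485)(+0.29) J/mol = −56.0 kJ/mol.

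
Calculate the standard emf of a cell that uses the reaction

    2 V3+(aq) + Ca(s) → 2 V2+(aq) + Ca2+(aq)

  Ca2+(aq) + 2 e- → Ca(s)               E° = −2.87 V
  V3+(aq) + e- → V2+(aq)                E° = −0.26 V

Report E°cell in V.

+2.61 V

V3+(aq) gains electrons, so the V³⁺/V²⁺ couple is the cathode; the Ca²⁺/Ca couple is the anode.
E°cell = E°(cathode) − E°(anode) = −0.26 − (−2.87) = +2.61 V.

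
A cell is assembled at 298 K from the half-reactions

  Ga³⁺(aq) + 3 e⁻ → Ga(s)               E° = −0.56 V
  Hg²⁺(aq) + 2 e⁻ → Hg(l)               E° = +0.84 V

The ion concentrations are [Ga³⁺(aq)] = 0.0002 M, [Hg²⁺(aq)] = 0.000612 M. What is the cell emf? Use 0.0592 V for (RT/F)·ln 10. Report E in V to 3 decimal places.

+1.378 V

The Hg²⁺/Hg couple has the more positive E°, so it is the cathode; Ga³⁺/Ga is the anode.
E°cell = +0.84 − (−0.56) = +1.40 V, with n = 6 electrons transferred.
For the overall reaction 3 Hg²⁺(aq) + 2 Ga(s) → 3 Hg(l) + 2 Ga³⁺(aq), Q = [Ga³⁺(aq)]^2 / [Hg²⁺(aq)]^3 = 175, giving log Q = 2.242.
E = E° − (0.0592/n)·log Q = +1.40 − (0.0592/6)(2.242) = +1.378 V.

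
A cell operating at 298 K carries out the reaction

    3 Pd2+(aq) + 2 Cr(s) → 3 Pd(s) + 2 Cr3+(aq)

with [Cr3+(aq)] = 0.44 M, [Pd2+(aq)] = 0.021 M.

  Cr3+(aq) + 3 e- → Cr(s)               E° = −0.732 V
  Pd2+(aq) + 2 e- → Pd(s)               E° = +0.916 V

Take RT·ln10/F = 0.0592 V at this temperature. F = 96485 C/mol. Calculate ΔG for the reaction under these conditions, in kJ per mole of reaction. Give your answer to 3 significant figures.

The standard cell potential is +0.916 − (−0.732) = +1.648 V, with n = 6 electrons in the balanced equation.
Q = [Cr3+(aq)]^2 / [Pd2+(aq)]^3 = 2.09×10^4, so log Q = 4.320 and E = +1.648 − (0.0592/6)(4.320) = +1.6054 V.
Then ΔG = −nFE = −6 × 96485 × +1.6054 J/mol = −929 kJ/mol.

−929 kJ/mol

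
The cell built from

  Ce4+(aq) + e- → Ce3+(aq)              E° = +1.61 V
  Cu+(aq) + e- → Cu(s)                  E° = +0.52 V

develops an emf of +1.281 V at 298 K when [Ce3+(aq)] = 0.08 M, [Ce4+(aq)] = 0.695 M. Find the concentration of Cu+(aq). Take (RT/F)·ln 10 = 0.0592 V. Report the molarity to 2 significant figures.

0.0052 M

With Ce⁴⁺/Ce³⁺ at the cathode and Cu⁺/Cu at the anode, E°cell = +1.61 − (+0.52) = +1.09 V (n = 1).
Since E = E° − (0.0592/n)·log Q, log Q = n(E° − E)/0.0592 = −3.226.
The balanced reaction is Ce4+(aq) + Cu(s) → Ce3+(aq) + Cu+(aq), so Q = ([Ce3+(aq)]·[Cu+(aq)]) / [Ce4+(aq)].
Substituting the known concentrations and solving, log [Cu+(aq)] = −2.287 and [Cu+(aq)] = 0.0052 M.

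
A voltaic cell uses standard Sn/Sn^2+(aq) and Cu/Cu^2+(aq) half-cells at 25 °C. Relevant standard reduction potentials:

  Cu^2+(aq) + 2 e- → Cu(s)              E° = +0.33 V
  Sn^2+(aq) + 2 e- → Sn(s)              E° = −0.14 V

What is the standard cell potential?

Of the two couples in this cell, the one with the more positive reduction potential is reduced at the cathode: here that is Cu²⁺/Cu (+0.33 V); Sn²⁺/Sn (−0.14 V) is the anode.
E°cell = E°(cathode) − E°(anode) = +0.33 − (−0.14) = +0.47 V.

+0.47 V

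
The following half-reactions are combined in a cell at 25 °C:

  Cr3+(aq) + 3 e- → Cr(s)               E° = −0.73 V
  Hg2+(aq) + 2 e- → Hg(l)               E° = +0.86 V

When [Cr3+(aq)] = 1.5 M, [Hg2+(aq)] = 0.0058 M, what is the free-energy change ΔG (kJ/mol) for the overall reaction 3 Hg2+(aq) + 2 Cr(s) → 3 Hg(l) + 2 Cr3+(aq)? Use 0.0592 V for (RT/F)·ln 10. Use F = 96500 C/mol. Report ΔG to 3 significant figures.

E°cell = +0.86 − (−0.73) = +1.59 V; the balanced reaction transfers n = 6 electrons.
The reaction quotient is [Cr3+(aq)]^2 / [Hg2+(aq)]^3 = 1.15×10^7; by Nernst, E = +1.59 − (0.0592/6)(7.062) = +1.5203 V.
Finally ΔG = −nFE = −(6)(96500 C/mol)(+1.5203 V) = −880 kJ/mol.

−880 kJ/mol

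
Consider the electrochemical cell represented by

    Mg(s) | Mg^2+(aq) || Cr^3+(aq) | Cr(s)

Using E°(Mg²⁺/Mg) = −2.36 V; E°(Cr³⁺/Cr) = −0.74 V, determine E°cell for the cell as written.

By convention the left-hand electrode in cell notation is the anode (oxidation) and the right-hand electrode is the cathode (reduction).
E°cell = E°(right) − E°(left) = −0.74 − (−2.36) = +1.62 V.

+1.62 V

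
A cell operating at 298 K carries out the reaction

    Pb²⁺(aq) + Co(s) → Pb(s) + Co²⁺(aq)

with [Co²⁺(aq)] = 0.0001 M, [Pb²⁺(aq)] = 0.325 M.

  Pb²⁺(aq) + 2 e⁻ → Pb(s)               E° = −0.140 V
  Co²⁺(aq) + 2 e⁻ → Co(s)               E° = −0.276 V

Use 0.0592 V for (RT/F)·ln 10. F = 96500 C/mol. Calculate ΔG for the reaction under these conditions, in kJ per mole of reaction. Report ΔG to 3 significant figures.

−46.3 kJ/mol

The standard cell potential is −0.140 − (−0.276) = +0.136 V, with n = 2 electrons in the balanced equation.
Q = [Co²⁺(aq)] / [Pb²⁺(aq)] = 0.000308, so log Q = −3.512 and E = +0.136 − (0.0592/2)(−3.512) = +0.2400 V.
ΔG = −nFE = −(2)(96500)(+0.2400) J/mol = −46.3 kJ/mol.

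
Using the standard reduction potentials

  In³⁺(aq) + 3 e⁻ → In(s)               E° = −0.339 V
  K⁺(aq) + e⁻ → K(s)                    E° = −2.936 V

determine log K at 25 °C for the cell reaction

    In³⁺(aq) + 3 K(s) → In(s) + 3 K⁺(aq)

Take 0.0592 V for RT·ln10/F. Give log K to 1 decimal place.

The In³⁺/In couple is reduced (cathode); E°cell = −0.339 − (−2.936) = +2.597 V with n = 3.
At equilibrium E = 0, so log K = nE°cell / 0.0592 = (3)(+2.597) / 0.0592 = 131.6.

log K = 131.6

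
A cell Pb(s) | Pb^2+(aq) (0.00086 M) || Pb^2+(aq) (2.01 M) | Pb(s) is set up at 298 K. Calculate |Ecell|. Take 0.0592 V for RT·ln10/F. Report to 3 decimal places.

For a concentration cell E°cell = 0, since both electrodes use the same couple.
The compartment with the higher Pb^2+(aq) concentration (2.01 M) acts as the cathode; ions are reduced there and produced at the dilute (0.00086 M) anode.
With n = 2, Ecell = −(0.0592/2)·log([dilute]/[conc]) = −(0.0592/2)·log(0.00086/2.01) = +0.100 V.

0.100 V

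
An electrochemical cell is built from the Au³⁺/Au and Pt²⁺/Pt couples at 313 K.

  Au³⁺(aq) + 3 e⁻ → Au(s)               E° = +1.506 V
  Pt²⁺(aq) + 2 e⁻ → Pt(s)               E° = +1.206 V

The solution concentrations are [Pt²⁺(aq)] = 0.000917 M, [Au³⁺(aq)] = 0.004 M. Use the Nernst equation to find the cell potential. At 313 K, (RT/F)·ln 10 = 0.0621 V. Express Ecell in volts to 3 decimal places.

+0.345 V

The Au³⁺/Au couple has the more positive E°, so it is the cathode; Pt²⁺/Pt is the anode.
E°cell = +1.506 − (+1.206) = +0.300 V, with n = 6 electrons transferred.
Balancing gives 2 Au³⁺(aq) + 3 Pt(s) → 2 Au(s) + 3 Pt²⁺(aq); hence Q = [Pt²⁺(aq)]^3 / [Au³⁺(aq)]^2 = 4.82×10^−5 (log Q = −4.317).
E = E° − (0.0621/n)·log Q = +0.300 − (0.0621/6)(−4.317) = +0.345 V.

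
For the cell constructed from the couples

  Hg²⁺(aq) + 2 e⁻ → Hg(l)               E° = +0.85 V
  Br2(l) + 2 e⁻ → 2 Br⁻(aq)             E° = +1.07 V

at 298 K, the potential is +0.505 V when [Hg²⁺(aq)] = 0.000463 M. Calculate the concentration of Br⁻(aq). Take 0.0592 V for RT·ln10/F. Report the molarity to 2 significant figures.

The Br₂/Br⁻ couple has the larger reduction potential, so it is the cathode: E°cell = +1.07 − (+0.85) = +0.22 V and n = 2.
Rearranging E = E° − (0.0592/n)·log Q gives log Q = 2(+0.22 − (+0.505))/0.0592 = −9.628.
Balancing electrons gives Br2(l) + Hg(l) → 2 Br⁻(aq) + Hg²⁺(aq); thus Q = [Br⁻(aq)]^2·[Hg²⁺(aq)].
Substituting the known concentrations and solving, log [Br⁻(aq)] = −3.147 and [Br⁻(aq)] = 0.00071 M.

0.00071 M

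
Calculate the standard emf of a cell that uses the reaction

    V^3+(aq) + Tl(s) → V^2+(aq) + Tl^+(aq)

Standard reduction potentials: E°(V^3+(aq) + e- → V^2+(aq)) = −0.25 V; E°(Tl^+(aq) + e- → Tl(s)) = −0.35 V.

+0.10 V

In the reaction as written, V^3+(aq) is reduced (cathode) and Tl^+(aq) is produced by oxidation at the anode.
E°cell = E°(cathode) − E°(anode) = −0.25 − (−0.35) = +0.10 V.
The positive value indicates the reaction is spontaneous as written.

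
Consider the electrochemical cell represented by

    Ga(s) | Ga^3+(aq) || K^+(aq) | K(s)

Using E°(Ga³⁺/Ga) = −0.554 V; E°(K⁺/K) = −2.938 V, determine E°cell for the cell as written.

By convention the left-hand electrode in cell notation is the anode (oxidation) and the right-hand electrode is the cathode (reduction).
E°cell = E°(right) − E°(left) = −2.938 − (−0.554) = −2.384 V.
The negative sign shows that, as written, the cell would require an external voltage to drive the reaction.

−2.384 V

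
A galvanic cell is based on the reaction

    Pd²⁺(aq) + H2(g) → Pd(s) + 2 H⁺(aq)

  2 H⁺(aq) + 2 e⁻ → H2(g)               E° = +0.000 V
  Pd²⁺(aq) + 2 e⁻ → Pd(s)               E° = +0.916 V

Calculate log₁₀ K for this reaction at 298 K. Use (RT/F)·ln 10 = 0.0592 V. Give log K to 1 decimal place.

log K = 30.9

The Pd²⁺/Pd couple is reduced (cathode); E°cell = +0.916 − (+0.000) = +0.916 V with n = 2.
At equilibrium E = 0, so log K = nE°cell / 0.0592 = (2)(+0.916) / 0.0592 = 30.9.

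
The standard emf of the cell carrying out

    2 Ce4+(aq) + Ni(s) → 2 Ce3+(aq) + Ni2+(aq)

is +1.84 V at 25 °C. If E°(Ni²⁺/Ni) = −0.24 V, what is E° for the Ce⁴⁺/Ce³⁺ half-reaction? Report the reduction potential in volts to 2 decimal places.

+1.60 V

In the reaction as written the Ce⁴⁺/Ce³⁺ couple is reduced (cathode) and Ni²⁺/Ni is oxidized (anode), so E°cell = E°(Ce⁴⁺/Ce³⁺) − E°(Ni²⁺/Ni).
E°(Ce⁴⁺/Ce³⁺) = E°cell + E°(anode) = +1.84 + (−0.24) = +1.60 V.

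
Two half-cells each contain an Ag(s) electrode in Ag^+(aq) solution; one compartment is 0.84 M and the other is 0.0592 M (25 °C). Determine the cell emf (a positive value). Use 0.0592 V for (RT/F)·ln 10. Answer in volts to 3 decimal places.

For a concentration cell E°cell = 0, since both electrodes use the same couple.
The compartment with the higher Ag^+(aq) concentration (0.84 M) acts as the cathode; ions are reduced there and produced at the dilute (0.0592 M) anode.
With n = 1, Ecell = −(0.0592/1)·log([dilute]/[conc]) = −(0.0592/1)·log(0.0592/0.84) = +0.068 V.

0.068 V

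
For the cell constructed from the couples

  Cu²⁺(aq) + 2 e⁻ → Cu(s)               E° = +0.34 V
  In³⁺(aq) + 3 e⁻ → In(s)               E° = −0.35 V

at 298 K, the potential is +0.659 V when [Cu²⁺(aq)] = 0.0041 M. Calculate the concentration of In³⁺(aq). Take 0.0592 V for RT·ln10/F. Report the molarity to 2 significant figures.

0.0098 M

Cu²⁺/Cu is the cathode (higher E°); E°cell = +0.34 − (−0.35) = +0.69 V with n = 6.
From the Nernst equation, log Q = n(E° − E)/0.0592 = 6·(+0.69 − (+0.659))/0.0592 = 3.142.
Balancing electrons gives 3 Cu²⁺(aq) + 2 In(s) → 3 Cu(s) + 2 In³⁺(aq); thus Q = [In³⁺(aq)]^2 / [Cu²⁺(aq)]^3.
Solving for the unknown gives log [In³⁺(aq)] = −2.010, so [In³⁺(aq)] ≈ 0.0098 M.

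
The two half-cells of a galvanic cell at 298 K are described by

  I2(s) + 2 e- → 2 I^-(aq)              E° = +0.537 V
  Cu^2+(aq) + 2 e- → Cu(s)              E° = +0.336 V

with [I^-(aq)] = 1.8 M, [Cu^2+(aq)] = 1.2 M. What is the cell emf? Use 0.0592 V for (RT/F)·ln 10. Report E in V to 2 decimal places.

Since E°(I₂/I⁻) > E°(Cu²⁺/Cu), I₂/I⁻ serves as the cathode.
E°cell = E°cat − E°an = +0.537 − (+0.336) = +0.201 V; n = 2.
The balanced reaction is I2(s) + Cu(s) → 2 I^-(aq) + Cu^2+(aq), so Q = [I^-(aq)]^2·[Cu^2+(aq)] = 3.89 and log Q = 0.590.
E = E° − (0.0592/n)·log Q = +0.201 − (0.0592/2)(0.590) = +0.18 V.

+0.18 V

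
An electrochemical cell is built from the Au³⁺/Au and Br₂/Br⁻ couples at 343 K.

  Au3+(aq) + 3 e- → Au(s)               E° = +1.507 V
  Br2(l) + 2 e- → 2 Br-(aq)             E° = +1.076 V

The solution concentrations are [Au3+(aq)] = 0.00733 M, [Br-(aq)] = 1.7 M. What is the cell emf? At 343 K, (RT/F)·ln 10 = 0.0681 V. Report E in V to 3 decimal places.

+0.398 V

The Au³⁺/Au couple has the more positive E°, so it is the cathode; Br₂/Br⁻ is the anode.
E°cell = +1.507 − (+1.076) = +0.431 V, with n = 6 electrons transferred.
Balancing gives 2 Au3+(aq) + 6 Br-(aq) → 2 Au(s) + 3 Br2(l); hence Q = 1 / ([Au3+(aq)]^2·[Br-(aq)]^6) = 771 (log Q = 2.887).
By the Nernst equation, E = +0.431 − (0.0681/6)·(2.887) = +0.398 V.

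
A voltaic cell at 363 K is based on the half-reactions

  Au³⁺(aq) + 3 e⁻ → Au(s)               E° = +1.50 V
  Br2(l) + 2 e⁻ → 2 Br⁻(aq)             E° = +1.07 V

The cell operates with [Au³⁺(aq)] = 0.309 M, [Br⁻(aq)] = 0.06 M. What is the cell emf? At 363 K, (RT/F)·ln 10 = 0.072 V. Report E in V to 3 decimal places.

+0.330 V

The Au³⁺/Au couple has the more positive E°, so it is the cathode; Br₂/Br⁻ is the anode.
The standard potential is +1.50 − (+1.07) = +0.43 V and the balanced reaction transfers n = 6 electrons.
The balanced reaction is 2 Au³⁺(aq) + 6 Br⁻(aq) → 2 Au(s) + 3 Br2(l), so Q = 1 / ([Au³⁺(aq)]^2·[Br⁻(aq)]^6) = 2.24×10^8 and log Q = 8.351.
E = E° − (0.072/n)·log Q = +0.43 − (0.072/6)(8.351) = +0.330 V.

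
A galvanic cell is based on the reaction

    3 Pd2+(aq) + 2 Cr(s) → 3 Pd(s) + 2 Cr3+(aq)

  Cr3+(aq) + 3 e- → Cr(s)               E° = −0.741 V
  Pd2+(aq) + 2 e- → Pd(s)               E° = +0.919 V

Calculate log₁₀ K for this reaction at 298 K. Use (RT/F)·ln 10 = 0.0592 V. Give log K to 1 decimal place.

The Pd²⁺/Pd couple is reduced (cathode); E°cell = +0.919 − (−0.741) = +1.660 V with n = 6.
At equilibrium E = 0, so log K = nE°cell / 0.0592 = (6)(+1.660) / 0.0592 = 168.2.

log K = 168.2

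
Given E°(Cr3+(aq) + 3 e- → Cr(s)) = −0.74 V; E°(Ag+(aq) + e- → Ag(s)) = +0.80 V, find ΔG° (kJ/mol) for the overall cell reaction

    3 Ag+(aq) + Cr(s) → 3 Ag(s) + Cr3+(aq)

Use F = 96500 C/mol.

−446 kJ/mol

In the reaction as written Ag+(aq) is reduced, so the Ag⁺/Ag couple is the cathode and Cr³⁺/Cr is the anode.
E°cell = +0.80 − (−0.74) = +1.54 V; balancing electrons gives n = 3.
ΔG° = −nFE°cell = −(3)(96500)(+1.54) J/mol = −446 kJ/mol.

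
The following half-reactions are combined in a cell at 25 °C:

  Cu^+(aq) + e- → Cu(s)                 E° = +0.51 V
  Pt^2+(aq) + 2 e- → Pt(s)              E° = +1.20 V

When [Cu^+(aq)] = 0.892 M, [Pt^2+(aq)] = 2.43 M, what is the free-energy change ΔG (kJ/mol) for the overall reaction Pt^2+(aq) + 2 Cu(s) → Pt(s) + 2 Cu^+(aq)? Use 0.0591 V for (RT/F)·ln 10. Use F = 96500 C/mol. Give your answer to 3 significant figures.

E°cell = +1.20 − (+0.51) = +0.69 V; the balanced reaction transfers n = 2 electrons.
Here Q = [Cu^+(aq)]^2 / [Pt^2+(aq)] = 0.327 (log Q = −0.485), giving E = +0.69 − (0.0591/2)·(−0.485) = +0.7043 V.
Then ΔG = −nFE = −2 × 96500 × +0.7043 J/mol = −136 kJ/mol.

−136 kJ/mol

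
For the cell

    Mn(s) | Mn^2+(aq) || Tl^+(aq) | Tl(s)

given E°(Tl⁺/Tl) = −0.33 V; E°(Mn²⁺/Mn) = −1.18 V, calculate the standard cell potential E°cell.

By convention the left-hand electrode in cell notation is the anode (oxidation) and the right-hand electrode is the cathode (reduction).
E°cell = E°(right) − E°(left) = −0.33 − (−1.18) = +0.85 V.

+0.85 V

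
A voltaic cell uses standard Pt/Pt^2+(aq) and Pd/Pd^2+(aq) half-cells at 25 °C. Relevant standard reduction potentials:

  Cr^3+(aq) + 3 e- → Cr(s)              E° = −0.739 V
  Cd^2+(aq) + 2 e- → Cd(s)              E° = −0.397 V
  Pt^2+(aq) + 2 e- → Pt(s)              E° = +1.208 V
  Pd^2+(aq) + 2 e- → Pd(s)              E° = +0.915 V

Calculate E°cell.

Of the two couples in this cell, the one with the more positive reduction potential is reduced at the cathode: here that is Pt²⁺/Pt (+1.208 V); Pd²⁺/Pd (+0.915 V) is the anode.
E°cell = E°(cathode) − E°(anode) = +1.208 − (+0.915) = +0.293 V.

+0.293 V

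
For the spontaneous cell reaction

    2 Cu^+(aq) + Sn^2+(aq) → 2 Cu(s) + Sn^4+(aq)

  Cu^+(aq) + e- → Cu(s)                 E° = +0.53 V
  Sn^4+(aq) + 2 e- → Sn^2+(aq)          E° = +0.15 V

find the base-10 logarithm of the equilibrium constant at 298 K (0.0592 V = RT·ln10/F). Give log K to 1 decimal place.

The Cu⁺/Cu couple is reduced (cathode); E°cell = +0.53 − (+0.15) = +0.38 V with n = 2.
At equilibrium E = 0, so log K = nE°cell / 0.0592 = (2)(+0.38) / 0.0592 = 12.8.

log K = 12.8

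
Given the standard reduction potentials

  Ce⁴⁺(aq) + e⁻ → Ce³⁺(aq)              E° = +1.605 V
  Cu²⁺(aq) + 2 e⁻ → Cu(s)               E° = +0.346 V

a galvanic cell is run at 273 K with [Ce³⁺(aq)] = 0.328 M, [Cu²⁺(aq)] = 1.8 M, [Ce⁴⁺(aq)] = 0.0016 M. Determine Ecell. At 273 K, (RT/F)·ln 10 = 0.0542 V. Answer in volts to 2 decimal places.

+1.13 V

The Ce⁴⁺/Ce³⁺ couple has the more positive E°, so it is the cathode; Cu²⁺/Cu is the anode.
E°cell = +1.605 − (+0.346) = +1.259 V, with n = 2 electrons transferred.
For the overall reaction 2 Ce⁴⁺(aq) + Cu(s) → 2 Ce³⁺(aq) + Cu²⁺(aq), Q = ([Ce³⁺(aq)]^2·[Cu²⁺(aq)]) / [Ce⁴⁺(aq)]^2 = 7.56×10^4, giving log Q = 4.879.
Applying E = E° − (RT ln10/nF)·log Q gives +1.259 − (0.0542/2)(4.879) = +1.13 V.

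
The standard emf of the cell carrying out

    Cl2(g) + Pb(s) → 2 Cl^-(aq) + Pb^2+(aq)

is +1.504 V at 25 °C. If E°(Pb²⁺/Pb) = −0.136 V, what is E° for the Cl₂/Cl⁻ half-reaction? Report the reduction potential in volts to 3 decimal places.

In the reaction as written the Cl₂/Cl⁻ couple is reduced (cathode) and Pb²⁺/Pb is oxidized (anode), so E°cell = E°(Cl₂/Cl⁻) − E°(Pb²⁺/Pb).
E°(Cl₂/Cl⁻) = E°cell + E°(anode) = +1.504 + (−0.136) = +1.368 V.

+1.368 V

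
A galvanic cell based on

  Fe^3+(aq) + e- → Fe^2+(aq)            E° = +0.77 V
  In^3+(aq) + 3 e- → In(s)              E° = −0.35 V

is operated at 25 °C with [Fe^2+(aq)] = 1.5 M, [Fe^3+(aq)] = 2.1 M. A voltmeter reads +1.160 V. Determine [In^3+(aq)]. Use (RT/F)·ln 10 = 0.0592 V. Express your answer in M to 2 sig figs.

The Fe³⁺/Fe²⁺ couple has the larger reduction potential, so it is the cathode: E°cell = +0.77 − (−0.35) = +1.12 V and n = 3.
Since E = E° − (0.0592/n)·log Q, log Q = n(E° − E)/0.0592 = −2.027.
Balancing electrons gives 3 Fe^3+(aq) + In(s) → 3 Fe^2+(aq) + In^3+(aq); thus Q = ([Fe^2+(aq)]^3·[In^3+(aq)]) / [Fe^3+(aq)]^3.
Solving for the unknown gives log [In^3+(aq)] = −1.589, so [In^3+(aq)] ≈ 0.026 M.

0.026 M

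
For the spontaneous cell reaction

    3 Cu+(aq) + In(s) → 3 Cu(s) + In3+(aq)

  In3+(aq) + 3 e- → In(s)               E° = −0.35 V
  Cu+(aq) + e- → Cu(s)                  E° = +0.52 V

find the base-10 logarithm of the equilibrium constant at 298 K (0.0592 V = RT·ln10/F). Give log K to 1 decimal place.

The Cu⁺/Cu couple is reduced (cathode); E°cell = +0.52 − (−0.35) = +0.87 V with n = 3.
At equilibrium E = 0, so log K = nE°cell / 0.0592 = (3)(+0.87) / 0.0592 = 44.1.

log K = 44.1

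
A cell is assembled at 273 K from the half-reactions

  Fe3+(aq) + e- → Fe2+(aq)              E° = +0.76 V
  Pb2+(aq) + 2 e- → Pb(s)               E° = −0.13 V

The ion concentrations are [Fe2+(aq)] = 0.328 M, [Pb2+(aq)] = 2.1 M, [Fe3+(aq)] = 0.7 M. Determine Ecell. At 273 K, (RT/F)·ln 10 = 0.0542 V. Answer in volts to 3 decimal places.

The Fe³⁺/Fe²⁺ couple has the more positive E°, so it is the cathode; Pb²⁺/Pb is the anode.
The standard potential is +0.76 − (−0.13) = +0.89 V and the balanced reaction transfers n = 2 electrons.
The balanced reaction is 2 Fe3+(aq) + Pb(s) → 2 Fe2+(aq) + Pb2+(aq), so Q = ([Fe2+(aq)]^2·[Pb2+(aq)]) / [Fe3+(aq)]^2 = 0.461 and log Q = −0.336.
By the Nernst equation, E = +0.89 − (0.0542/2)·(−0.336) = +0.899 V.

+0.899 V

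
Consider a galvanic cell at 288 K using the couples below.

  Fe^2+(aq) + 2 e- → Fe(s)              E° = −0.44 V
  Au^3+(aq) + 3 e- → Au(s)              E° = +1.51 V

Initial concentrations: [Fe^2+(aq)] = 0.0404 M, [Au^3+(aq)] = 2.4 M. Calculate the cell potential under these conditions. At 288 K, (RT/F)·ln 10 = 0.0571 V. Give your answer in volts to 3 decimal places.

+1.997 V

The Au³⁺/Au couple has the more positive E°, so it is the cathode; Fe²⁺/Fe is the anode.
E°cell = +1.51 − (−0.44) = +1.95 V, with n = 6 electrons transferred.
The balanced reaction is 2 Au^3+(aq) + 3 Fe(s) → 2 Au(s) + 3 Fe^2+(aq), so Q = [Fe^2+(aq)]^3 / [Au^3+(aq)]^2 = 1.14×10^−5 and log Q = −4.941.
By the Nernst equation, E = +1.95 − (0.0571/6)·(−4.941) = +1.997 V.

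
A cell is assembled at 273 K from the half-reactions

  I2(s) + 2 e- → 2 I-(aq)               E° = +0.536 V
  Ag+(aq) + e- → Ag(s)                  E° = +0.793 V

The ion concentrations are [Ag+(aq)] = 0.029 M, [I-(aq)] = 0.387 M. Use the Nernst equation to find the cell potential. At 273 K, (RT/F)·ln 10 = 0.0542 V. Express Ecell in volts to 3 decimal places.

The Ag⁺/Ag couple has the more positive E°, so it is the cathode; I₂/I⁻ is the anode.
E°cell = +0.793 − (+0.536) = +0.257 V, with n = 2 electrons transferred.
The balanced reaction is 2 Ag+(aq) + 2 I-(aq) → 2 Ag(s) + I2(s), so Q = 1 / ([Ag+(aq)]^2·[I-(aq)]^2) = 7.94×10^3 and log Q = 3.900.
E = E° − (0.0542/n)·log Q = +0.257 − (0.0542/2)(3.900) = +0.151 V.

+0.151 V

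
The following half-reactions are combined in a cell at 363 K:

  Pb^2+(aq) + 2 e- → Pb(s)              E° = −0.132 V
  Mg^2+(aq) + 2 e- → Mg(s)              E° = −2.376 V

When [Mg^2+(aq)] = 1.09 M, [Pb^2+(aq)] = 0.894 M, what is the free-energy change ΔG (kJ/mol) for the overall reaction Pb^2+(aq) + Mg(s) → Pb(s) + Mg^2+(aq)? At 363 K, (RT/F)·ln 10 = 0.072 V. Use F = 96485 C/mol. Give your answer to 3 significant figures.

−432 kJ/mol

E°cell = −0.132 − (−2.376) = +2.244 V; the balanced reaction transfers n = 2 electrons.
Here Q = [Mg^2+(aq)] / [Pb^2+(aq)] = 1.22 (log Q = 0.086), giving E = +2.244 − (0.072/2)·(0.086) = +2.2409 V.
ΔG = −nFE = −(2)(96485)(+2.2409) J/mol = −432 kJ/mol.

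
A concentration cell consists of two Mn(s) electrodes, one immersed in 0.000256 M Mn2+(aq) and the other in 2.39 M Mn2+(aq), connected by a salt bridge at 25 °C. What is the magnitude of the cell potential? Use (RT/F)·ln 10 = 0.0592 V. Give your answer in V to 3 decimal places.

For a concentration cell E°cell = 0, since both electrodes use the same couple.
The compartment with the higher Mn2+(aq) concentration (2.39 M) acts as the cathode; ions are reduced there and produced at the dilute (0.000256 M) anode.
With n = 2, Ecell = −(0.0592/2)·log([dilute]/[conc]) = −(0.0592/2)·log(0.000256/2.39) = +0.118 V.

0.118 V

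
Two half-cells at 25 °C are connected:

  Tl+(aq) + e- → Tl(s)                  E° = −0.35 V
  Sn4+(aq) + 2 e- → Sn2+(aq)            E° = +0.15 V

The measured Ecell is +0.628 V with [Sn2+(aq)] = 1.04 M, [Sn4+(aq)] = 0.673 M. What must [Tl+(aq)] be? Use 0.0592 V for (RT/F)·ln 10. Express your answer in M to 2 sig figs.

The Sn⁴⁺/Sn²⁺ couple has the larger reduction potential, so it is the cathode: E°cell = +0.15 − (−0.35) = +0.50 V and n = 2.
Since E = E° − (0.0592/n)·log Q, log Q = n(E° − E)/0.0592 = −4.324.
For Sn4+(aq) + 2 Tl(s) → Sn2+(aq) + 2 Tl+(aq), the reaction quotient is Q = ([Sn2+(aq)]·[Tl+(aq)]^2) / [Sn4+(aq)].
Isolating [Tl+(aq)] in Q = 10^{−4.324} yields log [Tl+(aq)] = −2.257, i.e. 0.0055 M.

0.0055 M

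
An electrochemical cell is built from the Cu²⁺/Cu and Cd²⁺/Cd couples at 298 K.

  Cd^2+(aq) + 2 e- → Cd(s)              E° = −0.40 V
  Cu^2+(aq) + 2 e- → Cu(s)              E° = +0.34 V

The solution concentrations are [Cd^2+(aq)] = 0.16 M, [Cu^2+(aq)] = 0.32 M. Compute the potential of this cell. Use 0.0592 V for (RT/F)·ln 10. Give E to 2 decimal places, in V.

+0.75 V

Since E°(Cu²⁺/Cu) > E°(Cd²⁺/Cd), Cu²⁺/Cu serves as the cathode.
The standard potential is +0.34 − (−0.40) = +0.74 V and the balanced reaction transfers n = 2 electrons.
For the overall reaction Cu^2+(aq) + Cd(s) → Cu(s) + Cd^2+(aq), Q = [Cd^2+(aq)] / [Cu^2+(aq)] = 0.5, giving log Q = −0.301.
Applying E = E° − (RT ln10/nF)·log Q gives +0.74 − (0.0592/2)(−0.301) = +0.75 V.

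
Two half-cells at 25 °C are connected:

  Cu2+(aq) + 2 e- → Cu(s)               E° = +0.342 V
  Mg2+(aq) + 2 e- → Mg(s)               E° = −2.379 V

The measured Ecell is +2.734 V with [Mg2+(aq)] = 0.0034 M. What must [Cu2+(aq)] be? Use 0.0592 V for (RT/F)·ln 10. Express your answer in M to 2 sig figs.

0.0093 M

With Cu²⁺/Cu at the cathode and Mg²⁺/Mg at the anode, E°cell = +0.342 − (−2.379) = +2.721 V (n = 2).
From the Nernst equation, log Q = n(E° − E)/0.0592 = 2·(+2.721 − (+2.734))/0.0592 = −0.439.
The balanced reaction is Cu2+(aq) + Mg(s) → Cu(s) + Mg2+(aq), so Q = [Mg2+(aq)] / [Cu2+(aq)].
Isolating [Cu2+(aq)] in Q = 10^{−0.439} yields log [Cu2+(aq)] = −2.030, i.e. 0.0093 M.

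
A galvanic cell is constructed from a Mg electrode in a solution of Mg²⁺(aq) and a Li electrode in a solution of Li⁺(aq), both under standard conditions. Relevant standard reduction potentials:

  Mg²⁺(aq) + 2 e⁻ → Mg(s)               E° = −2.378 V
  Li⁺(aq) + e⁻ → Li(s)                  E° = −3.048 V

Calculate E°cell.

The Mg²⁺/Mg couple has the higher E°, so Mg ion is reduced (cathode) and Li is oxidized (anode).
E°cell = E°(cathode) − E°(anode) = −2.378 − (−3.048) = +0.670 V.

+0.670 V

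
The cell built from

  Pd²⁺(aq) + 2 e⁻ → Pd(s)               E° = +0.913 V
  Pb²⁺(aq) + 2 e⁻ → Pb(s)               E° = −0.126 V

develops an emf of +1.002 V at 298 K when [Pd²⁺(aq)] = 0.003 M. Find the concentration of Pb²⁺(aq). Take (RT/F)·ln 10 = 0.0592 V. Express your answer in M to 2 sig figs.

0.053 M

The Pd²⁺/Pd couple has the larger reduction potential, so it is the cathode: E°cell = +0.913 − (−0.126) = +1.039 V and n = 2.
Since E = E° − (0.0592/n)·log Q, log Q = n(E° − E)/0.0592 = 1.250.
For Pd²⁺(aq) + Pb(s) → Pd(s) + Pb²⁺(aq), the reaction quotient is Q = [Pb²⁺(aq)] / [Pd²⁺(aq)].
Solving for the unknown gives log [Pb²⁺(aq)] = −1.273, so [Pb²⁺(aq)] ≈ 0.053 M.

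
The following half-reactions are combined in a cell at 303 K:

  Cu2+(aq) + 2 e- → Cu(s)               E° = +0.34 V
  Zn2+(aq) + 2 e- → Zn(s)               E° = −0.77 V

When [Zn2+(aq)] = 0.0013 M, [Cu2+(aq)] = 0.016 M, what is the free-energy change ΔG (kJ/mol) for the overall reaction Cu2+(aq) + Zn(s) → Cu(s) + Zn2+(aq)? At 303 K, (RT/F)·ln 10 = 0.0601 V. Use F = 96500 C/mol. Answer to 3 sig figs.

With Cu²⁺/Cu reduced at the cathode, E°cell = +0.34 − (−0.77) = +1.11 V and n = 2.
The reaction quotient is [Zn2+(aq)] / [Cu2+(aq)] = 0.0812; by Nernst, E = +1.11 − (0.0601/2)(−1.090) = +1.1428 V.
Finally ΔG = −nFE = −(2)(96500 C/mol)(+1.1428 V) = −221 kJ/mol.

−221 kJ/mol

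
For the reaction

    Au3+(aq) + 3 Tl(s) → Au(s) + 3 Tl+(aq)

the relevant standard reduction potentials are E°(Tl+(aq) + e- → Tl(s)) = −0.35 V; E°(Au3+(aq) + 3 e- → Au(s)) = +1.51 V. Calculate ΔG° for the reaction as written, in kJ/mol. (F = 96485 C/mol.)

−538 kJ/mol

In the reaction as written Au3+(aq) is reduced, so the Au³⁺/Au couple is the cathode and Tl⁺/Tl is the anode.
E°cell = +1.51 − (−0.35) = +1.86 V; balancing electrons gives n = 3.
ΔG° = −nFE°cell = −(3)(96485)(+1.86) J/mol = −538 kJ/mol.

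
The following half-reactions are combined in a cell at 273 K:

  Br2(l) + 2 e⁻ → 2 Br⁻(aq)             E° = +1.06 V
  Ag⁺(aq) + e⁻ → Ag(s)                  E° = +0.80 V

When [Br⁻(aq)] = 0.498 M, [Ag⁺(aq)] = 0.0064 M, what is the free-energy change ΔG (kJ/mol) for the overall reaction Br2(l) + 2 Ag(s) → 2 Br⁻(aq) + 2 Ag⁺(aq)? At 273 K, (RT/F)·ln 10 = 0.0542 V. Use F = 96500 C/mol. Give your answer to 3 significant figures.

With Br₂/Br⁻ reduced at the cathode, E°cell = +1.06 − (+0.80) = +0.26 V and n = 2.
Q = [Br⁻(aq)]^2·[Ag⁺(aq)]^2 = 1.02×10^−5, so log Q = −4.993 and E = +0.26 − (0.0542/2)(−4.993) = +0.3953 V.
Finally ΔG = −nFE = −(2)(96500 C/mol)(+0.3953 V) = −76.3 kJ/mol.

−76.3 kJ/mol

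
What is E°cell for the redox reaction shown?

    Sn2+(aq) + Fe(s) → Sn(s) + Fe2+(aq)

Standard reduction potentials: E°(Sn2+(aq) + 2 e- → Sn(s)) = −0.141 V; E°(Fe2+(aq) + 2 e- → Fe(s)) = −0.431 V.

+0.290 V

Sn2+(aq) gains electrons, so the Sn²⁺/Sn couple is the cathode; the Fe²⁺/Fe couple is the anode.
E°cell = E°(cathode) − E°(anode) = −0.141 − (−0.431) = +0.290 V.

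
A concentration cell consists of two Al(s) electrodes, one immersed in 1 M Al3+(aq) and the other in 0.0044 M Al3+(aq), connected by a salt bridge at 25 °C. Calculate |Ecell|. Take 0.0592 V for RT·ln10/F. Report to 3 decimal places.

For a concentration cell E°cell = 0, since both electrodes use the same couple.
The compartment with the higher Al3+(aq) concentration (1 M) acts as the cathode; ions are reduced there and produced at the dilute (0.0044 M) anode.
With n = 3, Ecell = −(0.0592/3)·log([dilute]/[conc]) = −(0.0592/3)·log(0.0044/1) = +0.047 V.

0.047 V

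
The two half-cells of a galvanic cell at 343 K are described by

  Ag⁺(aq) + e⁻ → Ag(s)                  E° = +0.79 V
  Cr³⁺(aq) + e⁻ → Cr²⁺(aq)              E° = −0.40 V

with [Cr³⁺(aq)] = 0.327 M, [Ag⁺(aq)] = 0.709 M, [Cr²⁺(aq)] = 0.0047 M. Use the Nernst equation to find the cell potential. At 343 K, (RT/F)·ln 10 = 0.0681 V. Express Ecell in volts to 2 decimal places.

The Ag⁺/Ag couple has the more positive E°, so it is the cathode; Cr³⁺/Cr²⁺ is the anode.
The standard potential is +0.79 − (−0.40) = +1.19 V and the balanced reaction transfers n = 1 electron.
For the overall reaction Ag⁺(aq) + Cr²⁺(aq) → Ag(s) + Cr³⁺(aq), Q = [Cr³⁺(aq)] / ([Ag⁺(aq)]·[Cr²⁺(aq)]) = 98.1, giving log Q = 1.992.
E = E° − (0.0681/n)·log Q = +1.19 − (0.0681/1)(1.992) = +1.05 V.

+1.05 V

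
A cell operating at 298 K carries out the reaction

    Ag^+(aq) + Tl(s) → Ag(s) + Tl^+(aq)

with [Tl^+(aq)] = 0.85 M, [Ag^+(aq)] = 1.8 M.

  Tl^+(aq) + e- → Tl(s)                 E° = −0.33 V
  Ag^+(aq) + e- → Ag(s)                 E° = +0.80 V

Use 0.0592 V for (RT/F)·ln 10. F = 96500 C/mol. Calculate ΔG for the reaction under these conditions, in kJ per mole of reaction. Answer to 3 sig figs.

−111 kJ/mol

The standard cell potential is +0.80 − (−0.33) = +1.13 V, with n = 1 electron in the balanced equation.
Q = [Tl^+(aq)] / [Ag^+(aq)] = 0.472, so log Q = −0.326 and E = +1.13 − (0.0592/1)(−0.326) = +1.1493 V.
Then ΔG = −nFE = −1 × 96500 × +1.1493 J/mol = −111 kJ/mol.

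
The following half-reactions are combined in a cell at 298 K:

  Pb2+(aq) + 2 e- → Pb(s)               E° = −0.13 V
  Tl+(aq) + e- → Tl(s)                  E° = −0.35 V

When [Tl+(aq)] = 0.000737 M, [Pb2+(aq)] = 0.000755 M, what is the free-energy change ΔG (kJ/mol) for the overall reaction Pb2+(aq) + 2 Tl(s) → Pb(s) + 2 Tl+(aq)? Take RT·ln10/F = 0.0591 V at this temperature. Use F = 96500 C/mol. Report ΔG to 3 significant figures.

−60.4 kJ/mol

The standard cell potential is −0.13 − (−0.35) = +0.22 V, with n = 2 electrons in the balanced equation.
Q = [Tl+(aq)]^2 / [Pb2+(aq)] = 0.000719, so log Q = −3.143 and E = +0.22 − (0.0591/2)(−3.143) = +0.3129 V.
Finally ΔG = −nFE = −(2)(96500 C/mol)(+0.3129 V) = −60.4 kJ/mol.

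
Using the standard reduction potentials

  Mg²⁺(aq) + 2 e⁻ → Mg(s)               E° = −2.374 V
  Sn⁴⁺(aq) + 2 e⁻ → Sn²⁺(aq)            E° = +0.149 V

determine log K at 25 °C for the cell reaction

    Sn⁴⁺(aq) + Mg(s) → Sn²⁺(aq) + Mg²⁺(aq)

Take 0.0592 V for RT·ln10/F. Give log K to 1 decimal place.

The Sn⁴⁺/Sn²⁺ couple is reduced (cathode); E°cell = +0.149 − (−2.374) = +2.523 V with n = 2.
At equilibrium E = 0, so log K = nE°cell / 0.0592 = (2)(+2.523) / 0.0592 = 85.2.

log K = 85.2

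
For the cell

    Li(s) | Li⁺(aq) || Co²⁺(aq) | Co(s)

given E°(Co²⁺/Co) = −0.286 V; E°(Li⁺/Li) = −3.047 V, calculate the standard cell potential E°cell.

By convention the left-hand electrode in cell notation is the anode (oxidation) and the right-hand electrode is the cathode (reduction).
E°cell = E°(right) − E°(left) = −0.286 − (−3.047) = +2.761 V.

+2.761 V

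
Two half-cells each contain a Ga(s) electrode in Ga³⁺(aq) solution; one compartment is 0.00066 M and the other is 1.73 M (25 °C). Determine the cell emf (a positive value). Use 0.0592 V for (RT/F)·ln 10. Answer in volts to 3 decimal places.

0.067 V

For a concentration cell E°cell = 0, since both electrodes use the same couple.
The compartment with the higher Ga³⁺(aq) concentration (1.73 M) acts as the cathode; ions are reduced there and produced at the dilute (0.00066 M) anode.
With n = 3, Ecell = −(0.0592/3)·log([dilute]/[conc]) = −(0.0592/3)·log(0.00066/1.73) = +0.067 V.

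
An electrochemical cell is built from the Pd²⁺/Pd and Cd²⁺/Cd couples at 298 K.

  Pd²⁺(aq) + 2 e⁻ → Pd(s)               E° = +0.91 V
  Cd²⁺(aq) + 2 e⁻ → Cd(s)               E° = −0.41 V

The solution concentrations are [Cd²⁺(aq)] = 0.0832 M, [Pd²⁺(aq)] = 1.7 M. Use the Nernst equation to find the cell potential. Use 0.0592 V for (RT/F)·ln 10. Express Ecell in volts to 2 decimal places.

The Pd²⁺/Pd couple has the more positive E°, so it is the cathode; Cd²⁺/Cd is the anode.
The standard potential is +0.91 − (−0.41) = +1.32 V and the balanced reaction transfers n = 2 electrons.
The balanced reaction is Pd²⁺(aq) + Cd(s) → Pd(s) + Cd²⁺(aq), so Q = [Cd²⁺(aq)] / [Pd²⁺(aq)] = 0.0489 and log Q = −1.310.
Applying E = E° − (RT ln10/nF)·log Q gives +1.32 − (0.0592/2)(−1.310) = +1.36 V.

+1.36 V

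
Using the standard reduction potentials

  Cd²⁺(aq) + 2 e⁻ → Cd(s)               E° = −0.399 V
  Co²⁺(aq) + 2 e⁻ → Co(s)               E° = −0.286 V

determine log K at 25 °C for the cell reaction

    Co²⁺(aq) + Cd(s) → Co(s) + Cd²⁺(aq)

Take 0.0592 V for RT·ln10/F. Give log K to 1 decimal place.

log K = 3.8

The Co²⁺/Co couple is reduced (cathode); E°cell = −0.286 − (−0.399) = +0.113 V with n = 2.
At equilibrium E = 0, so log K = nE°cell / 0.0592 = (2)(+0.113) / 0.0592 = 3.8.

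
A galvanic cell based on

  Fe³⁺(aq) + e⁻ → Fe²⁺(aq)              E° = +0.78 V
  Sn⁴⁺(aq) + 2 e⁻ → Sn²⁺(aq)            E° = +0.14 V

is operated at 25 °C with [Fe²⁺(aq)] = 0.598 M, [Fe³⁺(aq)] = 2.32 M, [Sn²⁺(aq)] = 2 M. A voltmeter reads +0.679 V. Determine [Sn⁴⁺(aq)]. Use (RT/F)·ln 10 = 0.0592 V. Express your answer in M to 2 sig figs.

With Fe³⁺/Fe²⁺ at the cathode and Sn⁴⁺/Sn²⁺ at the anode, E°cell = +0.78 − (+0.14) = +0.64 V (n = 2).
From the Nernst equation, log Q = n(E° − E)/0.0592 = 2·(+0.64 − (+0.679))/0.0592 = −1.318.
For 2 Fe³⁺(aq) + Sn²⁺(aq) → 2 Fe²⁺(aq) + Sn⁴⁺(aq), the reaction quotient is Q = ([Fe²⁺(aq)]^2·[Sn⁴⁺(aq)]) / ([Fe³⁺(aq)]^2·[Sn²⁺(aq)]).
Substituting the known concentrations and solving, log [Sn⁴⁺(aq)] = 0.161 and [Sn⁴⁺(aq)] = 1.4 M.

1.4 M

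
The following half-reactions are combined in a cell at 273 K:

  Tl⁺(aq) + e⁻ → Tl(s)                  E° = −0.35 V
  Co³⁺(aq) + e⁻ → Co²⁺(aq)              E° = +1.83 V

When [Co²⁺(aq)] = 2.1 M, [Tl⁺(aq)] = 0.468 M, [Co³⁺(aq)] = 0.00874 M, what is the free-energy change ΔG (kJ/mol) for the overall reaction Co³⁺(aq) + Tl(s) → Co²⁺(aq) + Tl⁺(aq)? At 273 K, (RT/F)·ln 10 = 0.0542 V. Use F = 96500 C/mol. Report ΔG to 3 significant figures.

−200 kJ/mol

With Co³⁺/Co²⁺ reduced at the cathode, E°cell = +1.83 − (−0.35) = +2.18 V and n = 1.
The reaction quotient is ([Co²⁺(aq)]·[Tl⁺(aq)]) / [Co³⁺(aq)] = 112; by Nernst, E = +2.18 − (0.0542/1)(2.051) = +2.0688 V.
Then ΔG = −nFE = −1 × 96500 × +2.0688 J/mol = −200 kJ/mol.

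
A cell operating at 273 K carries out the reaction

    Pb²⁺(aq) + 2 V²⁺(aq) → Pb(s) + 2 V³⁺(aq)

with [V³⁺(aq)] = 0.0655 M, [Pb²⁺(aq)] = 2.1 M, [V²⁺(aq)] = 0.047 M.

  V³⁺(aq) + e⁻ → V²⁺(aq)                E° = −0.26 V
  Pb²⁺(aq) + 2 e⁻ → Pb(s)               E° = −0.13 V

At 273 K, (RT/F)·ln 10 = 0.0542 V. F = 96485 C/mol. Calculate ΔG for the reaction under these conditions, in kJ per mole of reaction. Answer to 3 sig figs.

−25.3 kJ/mol

E°cell = −0.13 − (−0.26) = +0.13 V; the balanced reaction transfers n = 2 electrons.
Q = [V³⁺(aq)]^2 / ([Pb²⁺(aq)]·[V²⁺(aq)]^2) = 0.925, so log Q = −0.034 and E = +0.13 − (0.0542/2)(−0.034) = +0.1309 V.
ΔG = −nFE = −(2)(96485)(+0.1309) J/mol = −25.3 kJ/mol.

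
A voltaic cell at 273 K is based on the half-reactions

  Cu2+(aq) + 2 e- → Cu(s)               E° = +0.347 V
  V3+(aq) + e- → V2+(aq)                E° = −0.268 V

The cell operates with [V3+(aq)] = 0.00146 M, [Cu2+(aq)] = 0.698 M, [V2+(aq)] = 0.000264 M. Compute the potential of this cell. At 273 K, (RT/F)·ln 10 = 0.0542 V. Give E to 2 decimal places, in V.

The Cu²⁺/Cu couple has the more positive E°, so it is the cathode; V³⁺/V²⁺ is the anode.
E°cell = +0.347 − (−0.268) = +0.615 V, with n = 2 electrons transferred.
The balanced reaction is Cu2+(aq) + 2 V2+(aq) → Cu(s) + 2 V3+(aq), so Q = [V3+(aq)]^2 / ([Cu2+(aq)]·[V2+(aq)]^2) = 43.8 and log Q = 1.642.
E = E° − (0.0542/n)·log Q = +0.615 − (0.0542/2)(1.642) = +0.57 V.

+0.57 V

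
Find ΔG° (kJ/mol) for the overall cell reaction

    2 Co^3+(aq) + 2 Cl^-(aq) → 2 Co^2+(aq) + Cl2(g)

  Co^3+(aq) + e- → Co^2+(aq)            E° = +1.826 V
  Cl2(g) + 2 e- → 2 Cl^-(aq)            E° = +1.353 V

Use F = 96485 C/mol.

In the reaction as written Co^3+(aq) is reduced, so the Co³⁺/Co²⁺ couple is the cathode and Cl₂/Cl⁻ is the anode.
E°cell = +1.826 − (+1.353) = +0.473 V; balancing electrons gives n = 2.
ΔG° = −nFE°cell = −(2)(96485)(+0.473) J/mol = −91.3 kJ/mol.

−91.3 kJ/mol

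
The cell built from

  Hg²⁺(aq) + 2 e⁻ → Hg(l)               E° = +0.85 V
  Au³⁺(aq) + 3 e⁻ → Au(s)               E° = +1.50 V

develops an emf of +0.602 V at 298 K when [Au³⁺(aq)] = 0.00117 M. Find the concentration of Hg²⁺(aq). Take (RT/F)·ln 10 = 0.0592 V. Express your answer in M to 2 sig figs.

Au³⁺/Au is the cathode (higher E°); E°cell = +1.50 − (+0.85) = +0.65 V with n = 6.
Rearranging E = E° − (0.0592/n)·log Q gives log Q = 6(+0.65 − (+0.602))/0.0592 = 4.865.
For 2 Au³⁺(aq) + 3 Hg(l) → 2 Au(s) + 3 Hg²⁺(aq), the reaction quotient is Q = [Hg²⁺(aq)]^3 / [Au³⁺(aq)]^2.
Substituting the known concentrations and solving, log [Hg²⁺(aq)] = −0.333 and [Hg²⁺(aq)] = 0.46 M.

0.46 M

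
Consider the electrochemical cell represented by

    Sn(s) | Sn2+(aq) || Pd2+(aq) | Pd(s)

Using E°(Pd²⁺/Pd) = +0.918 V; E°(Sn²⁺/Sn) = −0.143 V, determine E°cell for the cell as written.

+1.061 V

By convention the left-hand electrode in cell notation is the anode (oxidation) and the right-hand electrode is the cathode (reduction).
E°cell = E°(right) − E°(left) = +0.918 − (−0.143) = +1.061 V.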